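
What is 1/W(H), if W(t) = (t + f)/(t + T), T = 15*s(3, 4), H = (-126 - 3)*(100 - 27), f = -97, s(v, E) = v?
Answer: 66/67 ≈ 0.98507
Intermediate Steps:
H = -9417 (H = -129*73 = -9417)
T = 45 (T = 15*3 = 45)
W(t) = (-97 + t)/(45 + t) (W(t) = (t - 97)/(t + 45) = (-97 + t)/(45 + t))
1/W(H) = 1/((-97 - 9417)/(45 - 9417)) = 1/(-9514/(-9372)) = 1/(-1/9372*(-9514)) = 1/(67/66) = 66/67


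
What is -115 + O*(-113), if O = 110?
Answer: -12545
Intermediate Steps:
-115 + O*(-113) = -115 + 110*(-113) = -115 - 12430 = -12545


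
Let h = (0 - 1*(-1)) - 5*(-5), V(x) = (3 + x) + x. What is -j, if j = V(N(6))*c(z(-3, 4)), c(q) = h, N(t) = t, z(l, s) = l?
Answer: -390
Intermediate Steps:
V(x) = 3 + 2*x
h = 26 (h = (0 + 1) + 25 = 1 + 25 = 26)
c(q) = 26
j = 390 (j = (3 + 2*6)*26 = (3 + 12)*26 = 15*26 = 390)
-j = -1*390 = -390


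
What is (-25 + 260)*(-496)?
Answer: -116560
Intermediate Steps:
(-25 + 260)*(-496) = 235*(-496) = -116560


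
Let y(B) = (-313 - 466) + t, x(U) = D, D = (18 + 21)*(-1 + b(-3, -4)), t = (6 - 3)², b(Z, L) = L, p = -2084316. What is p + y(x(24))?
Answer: -2085086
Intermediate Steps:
t = 9 (t = 3² = 9)
D = -195 (D = (18 + 21)*(-1 - 4) = 39*(-5) = -195)
x(U) = -195
y(B) = -770 (y(B) = (-313 - 466) + 9 = -779 + 9 = -770)
p + y(x(24)) = -2084316 - 770 = -2085086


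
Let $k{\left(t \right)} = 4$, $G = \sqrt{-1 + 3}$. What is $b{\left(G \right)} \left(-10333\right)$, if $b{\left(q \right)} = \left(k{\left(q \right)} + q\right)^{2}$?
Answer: $-185994 - 82664 \sqrt{2} \approx -3.029 \cdot 10^{5}$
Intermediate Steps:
$G = \sqrt{2} \approx 1.4142$
$b{\left(q \right)} = \left(4 + q\right)^{2}$
$b{\left(G \right)} \left(-10333\right) = \left(4 + \sqrt{2}\right)^{2} \left(-10333\right) = - 10333 \left(4 + \sqrt{2}\right)^{2}$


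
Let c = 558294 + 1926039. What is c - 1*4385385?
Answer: -1901052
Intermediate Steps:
c = 2484333
c - 1*4385385 = 2484333 - 1*4385385 = 2484333 - 4385385 = -1901052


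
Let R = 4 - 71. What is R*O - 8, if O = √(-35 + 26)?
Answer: -8 - 201*I ≈ -8.0 - 201.0*I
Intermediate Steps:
R = -67
O = 3*I (O = √(-9) = 3*I ≈ 3.0*I)
R*O - 8 = -201*I - 8 = -8 - 201*I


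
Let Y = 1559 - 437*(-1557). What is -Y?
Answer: -681968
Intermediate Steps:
Y = 681968 (Y = 1559 + 680409 = 681968)
-Y = -1*681968 = -681968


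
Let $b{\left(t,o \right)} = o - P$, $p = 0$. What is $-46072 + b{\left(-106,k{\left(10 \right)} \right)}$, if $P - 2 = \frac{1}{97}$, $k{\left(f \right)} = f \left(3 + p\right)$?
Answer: $- \frac{4466269}{97} \approx -46044.0$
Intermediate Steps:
$k{\left(f \right)} = 3 f$ ($k{\left(f \right)} = f \left(3 + 0\right) = f 3 = 3 f$)
$P = \frac{195}{97}$ ($P = 2 + \frac{1}{97} = \frac{195}{97} \approx 2.0103$)
$b{\left(t,o \right)} = - \frac{195}{97} + o$ ($b{\left(t,o \right)} = o - \frac{195}{97} = - \frac{195}{97} + o$)
$-46072 + b{\left(-106,k{\left(10 \right)} \right)} = -46072 + \left(- \frac{195}{97} + 3 \cdot 10\right) = -46072 + \left(- \frac{195}{97} + 30\right) = -46072 + \frac{2715}{97} = - \frac{4466269}{97}$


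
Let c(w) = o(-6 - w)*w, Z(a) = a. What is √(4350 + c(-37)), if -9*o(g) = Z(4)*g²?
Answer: √181378/3 ≈ 141.96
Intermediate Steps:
o(g) = -4*g²/9
c(w) = -4*w*(-6 - w)²/9 (c(w) = (-4*(-6 - w)²/9)*w = -4*w*(-6 - w)²/9)
√(4350 + c(-37)) = √(4350 - 4/9*(-37)*(6 - 37)²) = √(4350 - 4/9*(-37)*(-31)²) = √(4350 - 4/9*(-37)*961) = √(4350 + 142228/9) = √(181378/9) = √181378/3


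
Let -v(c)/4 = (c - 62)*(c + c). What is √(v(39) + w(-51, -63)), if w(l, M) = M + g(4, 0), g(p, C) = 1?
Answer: √7114 ≈ 84.344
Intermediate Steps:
v(c) = -8*c*(-62 + c) (v(c) = -4*(c - 62)*(c + c) = -4*(-62 + c)*2*c = -8*c*(-62 + c))
w(l, M) = 1 + M (w(l, M) = M + 1 = 1 + M)
√(v(39) + w(-51, -63)) = √(8*39*(62 - 1*39) + (1 - 63)) = √(8*39*(62 - 39) - 62) = √(8*39*23 - 62) = √(7176 - 62) = √7114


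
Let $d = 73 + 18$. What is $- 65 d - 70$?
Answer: $-5985$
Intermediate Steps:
$d = 91$
$- 65 d - 70 = \left(-65\right) 91 - 70 = -5915 - 70 = -5985$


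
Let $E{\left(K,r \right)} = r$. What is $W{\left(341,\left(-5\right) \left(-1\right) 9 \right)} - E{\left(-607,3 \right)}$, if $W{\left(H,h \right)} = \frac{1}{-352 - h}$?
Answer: $- \frac{1192}{397} \approx -3.0025$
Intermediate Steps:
$W{\left(341,\left(-5\right) \left(-1\right) 9 \right)} - E{\left(-607,3 \right)} = - \frac{1}{352 + \left(-5\right) \left(-1\right) 9} - 3 = - \frac{1}{352 + 5 \cdot 9} - 3 = - \frac{1}{352 + 45} - 3 = - \frac{1}{397} - 3 = - \frac{1192}{397}$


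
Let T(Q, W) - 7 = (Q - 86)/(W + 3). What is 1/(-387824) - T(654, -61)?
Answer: 31413715/11246896 ≈ 2.7931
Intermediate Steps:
T(Q, W) = 7 + (-86 + Q)/(3 + W) (T(Q, W) = 7 + (Q - 86)/(W + 3) = 7 + (-86 + Q)/(3 + W))
1/(-387824) - T(654, -61) = 1/(-387824) - (-65 + 654 + 7*(-61))/(3 - 61) = -1/387824 - (-65 + 654 - 427)/(-58) = -1/387824 - (-1)*162/58 = -1/387824 - 1*(-81/29) = -1/387824 + 81/29 = 31413715/11246896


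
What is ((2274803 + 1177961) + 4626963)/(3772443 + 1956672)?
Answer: 8079727/5729115 ≈ 1.4103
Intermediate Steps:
((2274803 + 1177961) + 4626963)/(3772443 + 1956672) = (3452764 + 4626963)/5729115 = 8079727*(1/5729115) = 8079727/5729115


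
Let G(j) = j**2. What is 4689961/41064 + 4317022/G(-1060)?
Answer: 85108037047/720929850 ≈ 118.05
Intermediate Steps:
4689961/41064 + 4317022/G(-1060) = 4689961/41064 + 4317022/((-1060)**2) = 4689961*(1/41064) + 4317022/1123600 = 4689961/41064 + 4317022*(1/1123600) = 4689961/41064 + 2158511/561800 = 85108037047/720929850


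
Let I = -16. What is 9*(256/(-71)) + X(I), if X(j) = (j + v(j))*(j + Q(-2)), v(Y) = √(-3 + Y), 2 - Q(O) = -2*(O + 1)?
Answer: 15872/71 - 16*I*√19 ≈ 223.55 - 69.742*I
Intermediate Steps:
Q(O) = 4 + 2*O (Q(O) = 2 - (-2)*(O + 1) = 2 - (-2)*(1 + O) = 2 - (-2 - 2*O) = 2 + (2 + 2*O) = 4 + 2*O)
X(j) = j*(j + √(-3 + j)) (X(j) = (j + √(-3 + j))*(j + (4 + 2*(-2))) = (j + √(-3 + j))*(j + (4 - 4)) = (j + √(-3 + j))*(j + 0) = (j + √(-3 + j))*j = j*(j + √(-3 + j)))
9*(256/(-71)) + X(I) = 9*(256/(-71)) - 16*(-16 + √(-3 - 16)) = 9*(256*(-1/71)) - 16*(-16 + √(-19)) = 9*(-256/71) - 16*(-16 + I*√19) = -2304/71 + (256 - 16*I*√19) = 15872/71 - 16*I*√19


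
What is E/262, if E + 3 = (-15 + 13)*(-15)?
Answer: 27/262 ≈ 0.10305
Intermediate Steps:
E = 27 (E = -3 + (-15 + 13)*(-15) = -3 - 2*(-15) = -3 + 30 = 27)
E/262 = 27/262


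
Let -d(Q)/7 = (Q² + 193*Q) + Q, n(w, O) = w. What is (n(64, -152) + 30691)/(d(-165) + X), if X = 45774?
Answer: 30755/79269 ≈ 0.38798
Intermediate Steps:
d(Q) = -1358*Q - 7*Q² (d(Q) = -7*((Q² + 193*Q) + Q) = -7*(Q² + 194*Q) = -1358*Q - 7*Q²)
(n(64, -152) + 30691)/(d(-165) + X) = (64 + 30691)/(-7*(-165)*(194 - 165) + 45774) = 30755/(-7*(-165)*29 + 45774) = 30755/(33495 + 45774) = 30755/79269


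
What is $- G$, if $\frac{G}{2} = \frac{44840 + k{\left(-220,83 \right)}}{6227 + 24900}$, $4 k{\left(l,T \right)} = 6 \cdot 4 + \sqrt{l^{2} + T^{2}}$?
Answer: $- \frac{5276}{1831} - \frac{\sqrt{55289}}{62254} \approx -2.8853$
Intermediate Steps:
$k{\left(l,T \right)} = 6 + \frac{\sqrt{T^{2} + l^{2}}}{4}$ ($k{\left(l,T \right)} = \frac{6 \cdot 4 + \sqrt{l^{2} + T^{2}}}{4} = \frac{24 + \sqrt{T^{2} + l^{2}}}{4} = 6 + \frac{\sqrt{T^{2} + l^{2}}}{4}$)
$G = \frac{5276}{1831} + \frac{\sqrt{55289}}{62254}$ ($G = 2 \frac{44840 + \left(6 + \frac{\sqrt{83^{2} + \left(-220\right)^{2}}}{4}\right)}{6227 + 24900} = 2 \frac{44840 + \left(6 + \frac{\sqrt{6889 + 48400}}{4}\right)}{31127} = 2 \left(44840 + \left(6 + \frac{\sqrt{55289}}{4}\right)\right) \frac{1}{31127} = 2 \left(44846 + \frac{\sqrt{55289}}{4}\right) \frac{1}{31127} = 2 \left(\frac{2638}{1831} + \frac{\sqrt{55289}}{124508}\right) = \frac{5276}{1831} + \frac{\sqrt{55289}}{62254} \approx 2.8853$)
$- G = - (\frac{5276}{1831} + \frac{\sqrt{55289}}{62254}) = - \frac{5276}{1831} - \frac{\sqrt{55289}}{62254}$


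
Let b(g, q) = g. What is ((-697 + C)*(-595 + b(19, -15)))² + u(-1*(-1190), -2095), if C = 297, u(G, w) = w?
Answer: 53084157905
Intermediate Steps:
((-697 + C)*(-595 + b(19, -15)))² + u(-1*(-1190), -2095) = ((-697 + 297)*(-595 + 19))² - 2095 = (-400*(-576))² - 2095 = 230400² - 2095 = 53084160000 - 2095 = 53084157905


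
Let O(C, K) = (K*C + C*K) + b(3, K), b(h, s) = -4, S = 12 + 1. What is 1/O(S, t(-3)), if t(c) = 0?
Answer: -1/4 ≈ -0.25000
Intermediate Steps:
S = 13
O(C, K) = -4 + 2*C*K (O(C, K) = (K*C + C*K) - 4 = (C*K + C*K) - 4 = 2*C*K - 4 = -4 + 2*C*K)
1/O(S, t(-3)) = 1/(-4 + 2*13*0) = 1/(-4 + 0) = 1/(-4) = -1/4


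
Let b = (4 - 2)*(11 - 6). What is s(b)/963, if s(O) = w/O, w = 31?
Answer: 31/9630 ≈ 0.0032191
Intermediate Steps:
b = 10 (b = 2*5 = 10)
s(O) = 31/O
s(b)/963 = (31/10)/963 = (31*(⅒))*(1/963) = (31/10)*(1/963) = 31/9630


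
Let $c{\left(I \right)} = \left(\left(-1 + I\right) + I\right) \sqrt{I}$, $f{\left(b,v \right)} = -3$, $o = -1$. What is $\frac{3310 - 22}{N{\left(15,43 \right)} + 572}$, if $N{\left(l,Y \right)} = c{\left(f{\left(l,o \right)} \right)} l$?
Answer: $\frac{1880736}{360259} + \frac{345240 i \sqrt{3}}{360259} \approx 5.2205 + 1.6598 i$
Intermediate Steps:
$c{\left(I \right)} = \sqrt{I} \left(-1 + 2 I\right)$ ($c{\left(I \right)} = \left(-1 + 2 I\right) \sqrt{I} = \sqrt{I} \left(-1 + 2 I\right)$)
$N{\left(l,Y \right)} = - 7 i l \sqrt{3}$ ($N{\left(l,Y \right)} = \sqrt{-3} \left(-1 + 2 \left(-3\right)\right) l = i \sqrt{3} \left(-1 - 6\right) l = i \sqrt{3} \left(-7\right) l = - 7 i \sqrt{3} l = - 7 i l \sqrt{3}$)
$\frac{3310 - 22}{N{\left(15,43 \right)} + 572} = \frac{3310 - 22}{\left(-7\right) i 15 \sqrt{3} + 572} = \frac{3288}{- 105 i \sqrt{3} + 572} = \frac{3288}{572 - 105 i \sqrt{3}}$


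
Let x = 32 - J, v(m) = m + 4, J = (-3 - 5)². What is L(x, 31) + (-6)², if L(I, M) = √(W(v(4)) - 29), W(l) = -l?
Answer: 36 + I*√37 ≈ 36.0 + 6.0828*I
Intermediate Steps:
J = 64 (J = (-8)² = 64)
v(m) = 4 + m
x = -32 (x = 32 - 1*64 = 32 - 64 = -32)
L(I, M) = I*√37 (L(I, M) = √(-(4 + 4) - 29) = √(-1*8 - 29) = √(-8 - 29) = √(-37) = I*√37)
L(x, 31) + (-6)² = I*√37 + (-6)² = I*√37 + 36 = 36 + I*√37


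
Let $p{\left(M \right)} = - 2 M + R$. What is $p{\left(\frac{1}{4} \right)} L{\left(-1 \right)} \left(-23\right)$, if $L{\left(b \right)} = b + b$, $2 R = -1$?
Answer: $-46$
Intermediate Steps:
$R = - \frac{1}{2}$ ($R = \frac{1}{2} \left(-1\right) = - \frac{1}{2} \approx -0.5$)
$p{\left(M \right)} = - \frac{1}{2} - 2 M$ ($p{\left(M \right)} = - 2 M - \frac{1}{2} = - \frac{1}{2} - 2 M$)
$L{\left(b \right)} = 2 b$
$p{\left(\frac{1}{4} \right)} L{\left(-1 \right)} \left(-23\right) = \left(- \frac{1}{2} - \frac{2}{4}\right) 2 \left(-1\right) \left(-23\right) = \left(- \frac{1}{2} - \frac{1}{2}\right) \left(-2\right) \left(-23\right) = \left(-1\right) \left(-2\right) \left(-23\right) = 2 \left(-23\right) = -46$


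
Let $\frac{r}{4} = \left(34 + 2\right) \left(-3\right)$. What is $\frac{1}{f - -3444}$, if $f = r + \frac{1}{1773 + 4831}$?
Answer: $\frac{6604}{19891249} \approx 0.00033201$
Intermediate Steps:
$r = -432$ ($r = 4 \left(34 + 2\right) \left(-3\right) = 4 \cdot 36 \left(-3\right) = 4 \left(-108\right) = -432$)
$f = - \frac{2852927}{6604}$ ($f = -432 + \frac{1}{1773 + 4831} = -432 + \frac{1}{6604} = - \frac{2852927}{6604} \approx -432.0$)
$\frac{1}{f - -3444} = \frac{1}{- \frac{2852927}{6604} - -3444} = \frac{1}{- \frac{2852927}{6604} + 3444} = \frac{1}{\frac{19891249}{6604}} = \frac{6604}{19891249}$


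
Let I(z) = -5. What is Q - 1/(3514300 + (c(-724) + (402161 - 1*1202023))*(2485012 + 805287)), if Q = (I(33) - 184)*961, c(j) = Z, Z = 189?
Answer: -477894915672523082/2631159757927 ≈ -1.8163e+5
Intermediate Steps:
c(j) = 189
Q = -181629 (Q = (-5 - 184)*961 = -189*961 = -181629)
Q - 1/(3514300 + (c(-724) + (402161 - 1*1202023))*(2485012 + 805287)) = -181629 - 1/(3514300 + (189 + (402161 - 1*1202023))*(2485012 + 805287)) = -181629 - 1/(3514300 + (189 + (402161 - 1202023))*3290299) = -181629 - 1/(3514300 + (189 - 799862)*3290299) = -181629 - 1/(3514300 - 799673*3290299) = -181629 - 1/(3514300 - 2631163272227) = -181629 - 1/(-2631159757927) = -181629 - 1*(-1/2631159757927) = -181629 + 1/2631159757927 = -477894915672523082/2631159757927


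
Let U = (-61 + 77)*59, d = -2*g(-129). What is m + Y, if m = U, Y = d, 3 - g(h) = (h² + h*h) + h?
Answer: 67244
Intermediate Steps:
g(h) = 3 - h - 2*h² (g(h) = 3 - ((h² + h*h) + h) = 3 - ((h² + h²) + h) = 3 - (2*h² + h) = 3 - (h + 2*h²) = 3 + (-h - 2*h²) = 3 - h - 2*h²)
d = 66300 (d = -2*(3 - 1*(-129) - 2*(-129)²) = -2*(3 + 129 - 2*16641) = -2*(3 + 129 - 33282) = -2*(-33150) = 66300)
Y = 66300
U = 944 (U = 16*59 = 944)
m = 944
m + Y = 944 + 66300 = 67244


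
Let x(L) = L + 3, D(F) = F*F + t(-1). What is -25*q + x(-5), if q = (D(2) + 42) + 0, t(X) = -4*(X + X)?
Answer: -1352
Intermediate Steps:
t(X) = -8*X
D(F) = 8 + F**2 (D(F) = F*F - 8*(-1) = F**2 + 8 = 8 + F**2)
x(L) = 3 + L
q = 54 (q = ((8 + 2**2) + 42) + 0 = ((8 + 4) + 42) + 0 = (12 + 42) + 0 = 54 + 0 = 54)
-25*q + x(-5) = -25*54 + (3 - 5) = -1350 - 2 = -1352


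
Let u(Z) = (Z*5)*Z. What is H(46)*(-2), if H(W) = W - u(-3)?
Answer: -2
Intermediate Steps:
u(Z) = 5*Z² (u(Z) = (5*Z)*Z = 5*Z²)
H(W) = -45 + W (H(W) = W - 5*(-3)² = W - 5*9 = W - 1*45 = W - 45 = -45 + W)
H(46)*(-2) = (-45 + 46)*(-2) = 1*(-2) = -2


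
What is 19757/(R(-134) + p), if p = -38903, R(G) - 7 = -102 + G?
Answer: -19757/39132 ≈ -0.50488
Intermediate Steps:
R(G) = -95 + G (R(G) = 7 + (-102 + G) = -95 + G)
19757/(R(-134) + p) = 19757/((-95 - 134) - 38903) = 19757/(-229 - 38903) = 19757/(-39132) = 19757*(-1/39132) = -19757/39132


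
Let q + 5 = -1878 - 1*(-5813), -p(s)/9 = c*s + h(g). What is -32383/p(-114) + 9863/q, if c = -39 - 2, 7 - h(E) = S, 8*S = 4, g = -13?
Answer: 361826089/110366190 ≈ 3.2784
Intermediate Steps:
S = ½ (S = (⅛)*4 = ½ ≈ 0.50000)
h(E) = 13/2 (h(E) = 7 - 1*½ = 7 - ½ = 13/2)
c = -41
p(s) = -117/2 + 369*s (p(s) = -9*(-41*s + 13/2) = -9*(13/2 - 41*s) = -117/2 + 369*s)
q = 3930 (q = -5 + (-1878 - 1*(-5813)) = -5 + (-1878 + 5813) = -5 + 3935 = 3930)
-32383/p(-114) + 9863/q = -32383/(-117/2 + 369*(-114)) + 9863/3930 = -32383/(-117/2 - 42066) + 9863*(1/3930) = -32383/(-84249/2) + 9863/3930 = -32383*(-2/84249) + 9863/3930 = 64766/84249 + 9863/3930 = 361826089/110366190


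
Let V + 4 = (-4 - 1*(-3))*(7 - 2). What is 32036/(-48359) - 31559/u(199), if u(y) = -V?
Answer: -1526450005/435231 ≈ -3507.2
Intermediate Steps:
V = -9 (V = -4 + (-4 - 1*(-3))*(7 - 2) = -4 + (-4 + 3)*5 = -4 - 1*5 = -4 - 5 = -9)
u(y) = 9 (u(y) = -1*(-9) = 9)
32036/(-48359) - 31559/u(199) = 32036/(-48359) - 31559/9 = 32036*(-1/48359) - 31559*1/9 = -32036/48359 - 31559/9 = -1526450005/435231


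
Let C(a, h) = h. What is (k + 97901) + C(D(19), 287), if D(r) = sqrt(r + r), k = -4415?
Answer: 93773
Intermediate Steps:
D(r) = sqrt(2)*sqrt(r) (D(r) = sqrt(2*r) = sqrt(2)*sqrt(r))
(k + 97901) + C(D(19), 287) = (-4415 + 97901) + 287 = 93486 + 287 = 93773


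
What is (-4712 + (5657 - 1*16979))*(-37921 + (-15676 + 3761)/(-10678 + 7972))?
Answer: 822562727287/1353 ≈ 6.0795e+8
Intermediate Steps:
(-4712 + (5657 - 1*16979))*(-37921 + (-15676 + 3761)/(-10678 + 7972)) = (-4712 + (5657 - 16979))*(-37921 - 11915/(-2706)) = (-4712 - 11322)*(-37921 - 11915*(-1/2706)) = -16034*(-37921 + 11915/2706) = -16034*(-102602311/2706) = 822562727287/1353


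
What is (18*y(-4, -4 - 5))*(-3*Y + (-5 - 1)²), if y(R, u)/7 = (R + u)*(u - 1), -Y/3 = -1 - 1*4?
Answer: -147420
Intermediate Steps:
Y = 15 (Y = -3*(-1 - 1*4) = -3*(-1 - 4) = -3*(-5) = 15)
y(R, u) = 7*(-1 + u)*(R + u) (y(R, u) = 7*((R + u)*(u - 1)) = 7*((R + u)*(-1 + u)) = 7*((-1 + u)*(R + u)) = 7*(-1 + u)*(R + u))
(18*y(-4, -4 - 5))*(-3*Y + (-5 - 1)²) = (18*(-7*(-4) - 7*(-4 - 5) + 7*(-4 - 5)² + 7*(-4)*(-4 - 5)))*(-3*15 + (-5 - 1)²) = (18*(28 - 7*(-9) + 7*(-9)² + 7*(-4)*(-9)))*(-45 + (-6)²) = (18*(28 + 63 + 7*81 + 252))*(-45 + 36) = (18*(28 + 63 + 567 + 252))*(-9) = (18*910)*(-9) = 16380*(-9) = -147420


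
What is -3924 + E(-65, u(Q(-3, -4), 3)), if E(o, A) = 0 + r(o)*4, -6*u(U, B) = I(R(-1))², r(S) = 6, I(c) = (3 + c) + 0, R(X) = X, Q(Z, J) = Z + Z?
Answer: -3900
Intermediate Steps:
Q(Z, J) = 2*Z
I(c) = 3 + c
u(U, B) = -⅔ (u(U, B) = -(3 - 1)²/6 = -⅙*2² = -⅙*4 = -⅔)
E(o, A) = 24 (E(o, A) = 0 + 6*4 = 0 + 24 = 24)
-3924 + E(-65, u(Q(-3, -4), 3)) = -3924 + 24 = -3900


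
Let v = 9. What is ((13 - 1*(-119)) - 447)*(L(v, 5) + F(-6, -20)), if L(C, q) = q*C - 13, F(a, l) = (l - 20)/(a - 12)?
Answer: -10780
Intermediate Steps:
F(a, l) = (-20 + l)/(-12 + a)
L(C, q) = -13 + C*q (L(C, q) = C*q - 13 = -13 + C*q)
((13 - 1*(-119)) - 447)*(L(v, 5) + F(-6, -20)) = ((13 - 1*(-119)) - 447)*((-13 + 9*5) + (-20 - 20)/(-12 - 6)) = ((13 + 119) - 447)*((-13 + 45) - 40/(-18)) = (132 - 447)*(32 - 1/18*(-40)) = -315*(32 + 20/9) = -315*308/9 = -10780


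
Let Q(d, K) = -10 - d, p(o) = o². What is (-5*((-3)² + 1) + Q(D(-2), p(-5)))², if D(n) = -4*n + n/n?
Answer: 4761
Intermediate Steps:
D(n) = 1 - 4*n (D(n) = -4*n + 1 = 1 - 4*n)
(-5*((-3)² + 1) + Q(D(-2), p(-5)))² = (-5*((-3)² + 1) + (-10 - (1 - 4*(-2))))² = (-5*(9 + 1) + (-10 - (1 + 8)))² = (-5*10 + (-10 - 1*9))² = (-50 + (-10 - 9))² = (-50 - 19)² = (-69)² = 4761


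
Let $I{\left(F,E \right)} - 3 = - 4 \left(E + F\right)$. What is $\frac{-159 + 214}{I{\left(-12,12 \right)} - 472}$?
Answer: $- \frac{55}{469} \approx -0.11727$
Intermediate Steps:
$I{\left(F,E \right)} = 3 - 4 E - 4 F$ ($I{\left(F,E \right)} = 3 - 4 \left(E + F\right) = 3 - \left(4 E + 4 F\right) = 3 - 4 E - 4 F$)
$\frac{-159 + 214}{I{\left(-12,12 \right)} - 472} = \frac{-159 + 214}{\left(3 - 48 - -48\right) - 472} = \frac{55}{\left(3 - 48 + 48\right) - 472} = \frac{55}{3 - 472} = \frac{55}{-469} = 55 \left(- \frac{1}{469}\right) = - \frac{55}{469}$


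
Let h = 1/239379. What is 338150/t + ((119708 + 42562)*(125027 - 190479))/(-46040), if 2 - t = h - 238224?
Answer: 15141853703911015203/65637273202603 ≈ 2.3069e+5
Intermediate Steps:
h = 1/239379 ≈ 4.1775e-6
t = 57026301653/239379 (t = 2 - (1/239379 - 238224) = 2 - 1*(-57025822895/239379) = 2 + 57025822895/239379 = 57026301653/239379 ≈ 2.3823e+5)
338150/t + ((119708 + 42562)*(125027 - 190479))/(-46040) = 338150/(57026301653/239379) + ((119708 + 42562)*(125027 - 190479))/(-46040) = 338150*(239379/57026301653) + (162270*(-65452))*(-1/46040) = 80946008850/57026301653 - 10620896040*(-1/46040) = 80946008850/57026301653 + 265522401/1151 = 15141853703911015203/65637273202603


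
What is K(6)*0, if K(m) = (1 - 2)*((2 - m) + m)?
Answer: 0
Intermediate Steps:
K(m) = -2 (K(m) = -1*2 = -2)
K(6)*0 = -2*0 = 0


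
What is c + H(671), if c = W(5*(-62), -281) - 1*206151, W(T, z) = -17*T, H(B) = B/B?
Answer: -200880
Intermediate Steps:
H(B) = 1
c = -200881 (c = -85*(-62) - 1*206151 = -17*(-310) - 206151 = 5270 - 206151 = -200881)
c + H(671) = -200881 + 1 = -200880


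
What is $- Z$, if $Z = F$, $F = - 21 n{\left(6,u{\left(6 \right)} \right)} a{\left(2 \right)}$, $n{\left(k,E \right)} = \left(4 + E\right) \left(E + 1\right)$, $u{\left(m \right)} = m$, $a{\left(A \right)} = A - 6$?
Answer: $-5880$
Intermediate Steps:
$a{\left(A \right)} = -6 + A$ ($a{\left(A \right)} = A - 6 = -6 + A$)
$n{\left(k,E \right)} = \left(1 + E\right) \left(4 + E\right)$ ($n{\left(k,E \right)} = \left(4 + E\right) \left(1 + E\right) = \left(1 + E\right) \left(4 + E\right)$)
$F = 5880$ ($F = - 21 \left(4 + 6^{2} + 5 \cdot 6\right) \left(-6 + 2\right) = - 21 \left(4 + 36 + 30\right) \left(-4\right) = \left(-21\right) 70 \left(-4\right) = \left(-1470\right) \left(-4\right) = 5880$)
$Z = 5880$
$- Z = \left(-1\right) 5880 = -5880$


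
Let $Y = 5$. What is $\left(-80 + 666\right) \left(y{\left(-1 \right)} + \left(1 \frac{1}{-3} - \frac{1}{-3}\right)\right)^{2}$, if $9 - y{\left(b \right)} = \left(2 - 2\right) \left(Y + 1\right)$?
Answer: $47466$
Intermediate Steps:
$y{\left(b \right)} = 9$ ($y{\left(b \right)} = 9 - \left(2 - 2\right) \left(5 + 1\right) = 9 - 0 \cdot 6 = 9 - 0 = 9 + 0 = 9$)
$\left(-80 + 666\right) \left(y{\left(-1 \right)} + \left(1 \frac{1}{-3} - \frac{1}{-3}\right)\right)^{2} = \left(-80 + 666\right) \left(9 + \left(1 \frac{1}{-3} - \frac{1}{-3}\right)\right)^{2} = 586 \left(9 + \left(1 \left(- \frac{1}{3}\right) - - \frac{1}{3}\right)\right)^{2} = 586 \left(9 + \left(- \frac{1}{3} + \frac{1}{3}\right)\right)^{2} = 586 \left(9 + 0\right)^{2} = 586 \cdot 9^{2} = 586 \cdot 81 = 47466$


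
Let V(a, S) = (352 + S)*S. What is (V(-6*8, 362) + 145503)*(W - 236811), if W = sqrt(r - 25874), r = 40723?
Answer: -95664776481 + 403971*sqrt(14849) ≈ -9.5616e+10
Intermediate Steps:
W = sqrt(14849) (W = sqrt(40723 - 25874) = sqrt(14849) ≈ 121.86)
V(a, S) = S*(352 + S)
(V(-6*8, 362) + 145503)*(W - 236811) = (362*(352 + 362) + 145503)*(sqrt(14849) - 236811) = (362*714 + 145503)*(-236811 + sqrt(14849)) = (258468 + 145503)*(-236811 + sqrt(14849)) = 403971*(-236811 + sqrt(14849)) = -95664776481 + 403971*sqrt(14849)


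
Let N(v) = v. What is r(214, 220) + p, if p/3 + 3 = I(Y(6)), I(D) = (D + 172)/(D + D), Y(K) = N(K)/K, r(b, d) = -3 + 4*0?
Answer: 495/2 ≈ 247.50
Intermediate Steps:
r(b, d) = -3 (r(b, d) = -3 + 0 = -3)
Y(K) = 1 (Y(K) = K/K = 1)
I(D) = (172 + D)/(2*D) (I(D) = (172 + D)/((2*D)) = (172 + D)*(1/(2*D)) = (172 + D)/(2*D))
p = 501/2 (p = -9 + 3*((½)*(172 + 1)/1) = -9 + 3*((½)*1*173) = -9 + 3*(173/2) = -9 + 519/2 = 501/2 ≈ 250.50)
r(214, 220) + p = -3 + 501/2 = 495/2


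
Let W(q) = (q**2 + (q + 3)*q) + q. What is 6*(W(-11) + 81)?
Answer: 1674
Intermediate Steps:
W(q) = q + q**2 + q*(3 + q) (W(q) = (q**2 + (3 + q)*q) + q = (q**2 + q*(3 + q)) + q = q + q**2 + q*(3 + q))
6*(W(-11) + 81) = 6*(2*(-11)*(2 - 11) + 81) = 6*(2*(-11)*(-9) + 81) = 6*(198 + 81) = 6*279 = 1674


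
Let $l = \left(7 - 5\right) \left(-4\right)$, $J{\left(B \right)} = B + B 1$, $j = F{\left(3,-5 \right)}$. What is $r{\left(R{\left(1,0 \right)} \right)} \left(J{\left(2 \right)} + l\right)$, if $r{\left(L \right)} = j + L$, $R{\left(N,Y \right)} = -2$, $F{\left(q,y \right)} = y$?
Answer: $28$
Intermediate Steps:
$j = -5$
$J{\left(B \right)} = 2 B$ ($J{\left(B \right)} = B + B = 2 B$)
$r{\left(L \right)} = -5 + L$
$l = -8$ ($l = 2 \left(-4\right) = -8$)
$r{\left(R{\left(1,0 \right)} \right)} \left(J{\left(2 \right)} + l\right) = \left(-5 - 2\right) \left(2 \cdot 2 - 8\right) = - 7 \left(4 - 8\right) = \left(-7\right) \left(-4\right) = 28$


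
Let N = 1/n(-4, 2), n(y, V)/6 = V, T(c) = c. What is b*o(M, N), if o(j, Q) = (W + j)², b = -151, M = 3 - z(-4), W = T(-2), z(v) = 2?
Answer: -151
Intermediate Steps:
n(y, V) = 6*V
W = -2
M = 1 (M = 3 - 1*2 = 3 - 2 = 1)
N = 1/12 (N = 1/(6*2) = 1/12 ≈ 0.083333)
o(j, Q) = (-2 + j)²
b*o(M, N) = -151*(-2 + 1)² = -151*(-1)² = -151*1 = -151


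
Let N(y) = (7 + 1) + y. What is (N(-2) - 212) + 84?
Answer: -122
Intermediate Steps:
N(y) = 8 + y
(N(-2) - 212) + 84 = ((8 - 2) - 212) + 84 = (6 - 212) + 84 = -206 + 84 = -122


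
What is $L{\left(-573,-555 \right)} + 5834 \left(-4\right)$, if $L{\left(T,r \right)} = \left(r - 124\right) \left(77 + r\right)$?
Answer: $301226$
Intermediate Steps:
$L{\left(T,r \right)} = \left(-124 + r\right) \left(77 + r\right)$
$L{\left(-573,-555 \right)} + 5834 \left(-4\right) = \left(-9548 + \left(-555\right)^{2} - -26085\right) + 5834 \left(-4\right) = \left(-9548 + 308025 + 26085\right) - 23336 = 324562 - 23336 = 301226$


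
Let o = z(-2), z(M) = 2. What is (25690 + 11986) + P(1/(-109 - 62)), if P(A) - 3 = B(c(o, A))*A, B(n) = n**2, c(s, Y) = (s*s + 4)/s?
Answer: 6443093/171 ≈ 37679.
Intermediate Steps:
o = 2
c(s, Y) = (4 + s**2)/s (c(s, Y) = (s**2 + 4)/s = (4 + s**2)/s)
P(A) = 3 + 16*A (P(A) = 3 + (2 + 4/2)**2*A = 3 + (2 + 4*(1/2))**2*A = 3 + (2 + 2)**2*A = 3 + 4**2*A = 3 + 16*A)
(25690 + 11986) + P(1/(-109 - 62)) = (25690 + 11986) + (3 + 16/(-109 - 62)) = 37676 + (3 + 16/(-171)) = 37676 + (3 + 16*(-1/171)) = 37676 + (3 - 16/171) = 37676 + 497/171 = 6443093/171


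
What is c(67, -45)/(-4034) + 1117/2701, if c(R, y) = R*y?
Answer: 12649493/10895834 ≈ 1.1609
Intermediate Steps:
c(67, -45)/(-4034) + 1117/2701 = (67*(-45))/(-4034) + 1117/2701 = -3015*(-1/4034) + 1117*(1/2701) = 3015/4034 + 1117/2701 = 12649493/10895834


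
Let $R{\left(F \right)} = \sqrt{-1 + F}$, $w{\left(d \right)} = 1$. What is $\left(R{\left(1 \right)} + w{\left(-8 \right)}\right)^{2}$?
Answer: $1$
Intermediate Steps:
$\left(R{\left(1 \right)} + w{\left(-8 \right)}\right)^{2} = \left(\sqrt{-1 + 1} + 1\right)^{2} = \left(\sqrt{0} + 1\right)^{2} = \left(0 + 1\right)^{2} = 1^{2} = 1$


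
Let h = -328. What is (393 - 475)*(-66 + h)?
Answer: 32308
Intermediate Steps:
(393 - 475)*(-66 + h) = (393 - 475)*(-66 - 328) = -82*(-394) = 32308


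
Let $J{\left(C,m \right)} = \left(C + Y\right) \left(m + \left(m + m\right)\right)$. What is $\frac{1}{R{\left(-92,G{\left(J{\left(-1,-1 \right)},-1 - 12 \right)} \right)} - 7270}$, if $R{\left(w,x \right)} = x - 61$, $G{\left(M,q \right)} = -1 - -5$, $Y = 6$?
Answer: $- \frac{1}{7327} \approx -0.00013648$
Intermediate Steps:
$J{\left(C,m \right)} = 3 m \left(6 + C\right)$ ($J{\left(C,m \right)} = \left(C + 6\right) \left(m + \left(m + m\right)\right) = \left(6 + C\right) \left(m + 2 m\right) = \left(6 + C\right) 3 m = 3 m \left(6 + C\right)$)
$G{\left(M,q \right)} = 4$ ($G{\left(M,q \right)} = -1 + 5 = 4$)
$R{\left(w,x \right)} = -61 + x$
$\frac{1}{R{\left(-92,G{\left(J{\left(-1,-1 \right)},-1 - 12 \right)} \right)} - 7270} = \frac{1}{\left(-61 + 4\right) - 7270} = \frac{1}{-57 - 7270} = \frac{1}{-7327} = - \frac{1}{7327}$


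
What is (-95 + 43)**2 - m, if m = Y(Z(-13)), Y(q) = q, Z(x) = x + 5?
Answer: 2712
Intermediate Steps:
Z(x) = 5 + x
m = -8 (m = 5 - 13 = -8)
(-95 + 43)**2 - m = (-95 + 43)**2 - 1*(-8) = (-52)**2 + 8 = 2704 + 8 = 2712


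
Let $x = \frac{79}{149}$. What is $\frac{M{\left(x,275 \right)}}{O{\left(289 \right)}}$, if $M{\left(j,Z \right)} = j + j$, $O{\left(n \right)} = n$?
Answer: $\frac{158}{43061} \approx 0.0036692$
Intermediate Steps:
$x = \frac{79}{149}$ ($x = 79 \cdot \frac{1}{149} = \frac{79}{149} \approx 0.5302$)
$M{\left(j,Z \right)} = 2 j$
$\frac{M{\left(x,275 \right)}}{O{\left(289 \right)}} = \frac{2 \cdot \frac{79}{149}}{289} = \frac{158}{149} \cdot \frac{1}{289} = \frac{158}{43061}$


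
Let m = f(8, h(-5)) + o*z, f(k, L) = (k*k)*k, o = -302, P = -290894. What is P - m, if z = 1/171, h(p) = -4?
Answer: -49830124/171 ≈ -2.9140e+5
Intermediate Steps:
z = 1/171 ≈ 0.0058480
f(k, L) = k³ (f(k, L) = k²*k = k³)
m = 87250/171 (m = 8³ - 302*1/171 = 512 - 302/171 = 87250/171 ≈ 510.23)
P - m = -290894 - 1*87250/171 = -290894 - 87250/171 = -49830124/171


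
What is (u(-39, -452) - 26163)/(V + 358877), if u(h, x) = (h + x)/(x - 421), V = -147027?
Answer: -11419904/92472525 ≈ -0.12350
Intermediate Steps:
u(h, x) = (h + x)/(-421 + x)
(u(-39, -452) - 26163)/(V + 358877) = ((-39 - 452)/(-421 - 452) - 26163)/(-147027 + 358877) = (-491/(-873) - 26163)/211850 = (-1/873*(-491) - 26163)*(1/211850) = (491/873 - 26163)*(1/211850) = -22839808/873*1/211850 = -11419904/92472525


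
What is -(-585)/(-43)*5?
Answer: -2925/43 ≈ -68.023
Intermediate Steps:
-(-585)/(-43)*5 = -(-585)*(-1)/43*5 = -15*39/43*5 = -585/43*5 = -2925/43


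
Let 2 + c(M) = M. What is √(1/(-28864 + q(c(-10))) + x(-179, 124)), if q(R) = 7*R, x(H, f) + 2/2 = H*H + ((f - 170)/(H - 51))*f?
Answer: √167936725234195/72370 ≈ 179.07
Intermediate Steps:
c(M) = -2 + M
x(H, f) = -1 + H² + f*(-170 + f)/(-51 + H) (x(H, f) = -1 + (H*H + ((f - 170)/(H - 51))*f) = -1 + (H² + ((-170 + f)/(-51 + H))*f) = -1 + (H² + f*(-170 + f)/(-51 + H)) = -1 + H² + f*(-170 + f)/(-51 + H))
√(1/(-28864 + q(c(-10))) + x(-179, 124)) = √(1/(-28864 + 7*(-2 - 10)) + (51 + (-179)³ + 124² - 1*(-179) - 170*124 - 51*(-179)²)/(-51 - 179)) = √(1/(-28864 + 7*(-12)) + (51 - 5735339 + 15376 + 179 - 21080 - 51*32041)/(-230)) = √(1/(-28864 - 84) - (51 - 5735339 + 15376 + 179 - 21080 - 1634091)/230) = √(1/(-28948) - 1/230*(-7374904)) = √(-1/28948 + 160324/5) = √(4641059147/144740) = √167936725234195/72370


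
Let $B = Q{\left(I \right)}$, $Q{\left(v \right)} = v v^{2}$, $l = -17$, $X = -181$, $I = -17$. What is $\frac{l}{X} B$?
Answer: $- \frac{83521}{181} \approx -461.44$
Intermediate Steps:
$Q{\left(v \right)} = v^{3}$
$B = -4913$ ($B = \left(-17\right)^{3} = -4913$)
$\frac{l}{X} B = - \frac{17}{-181} \left(-4913\right) = \left(-17\right) \left(- \frac{1}{181}\right) \left(-4913\right) = \frac{17}{181} \left(-4913\right) = - \frac{83521}{181}$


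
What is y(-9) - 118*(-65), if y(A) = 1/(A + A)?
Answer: 138059/18 ≈ 7669.9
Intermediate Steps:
y(A) = 1/(2*A)
y(-9) - 118*(-65) = (½)/(-9) - 118*(-65) = (½)*(-⅑) + 7670 = -1/18 + 7670 = 138059/18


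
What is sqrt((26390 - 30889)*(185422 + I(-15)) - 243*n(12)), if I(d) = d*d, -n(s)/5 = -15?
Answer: I*sqrt(835244078) ≈ 28901.0*I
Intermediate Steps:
n(s) = 75 (n(s) = -5*(-15) = 75)
I(d) = d**2
sqrt((26390 - 30889)*(185422 + I(-15)) - 243*n(12)) = sqrt((26390 - 30889)*(185422 + (-15)**2) - 243*75) = sqrt(-4499*(185422 + 225) - 18225) = sqrt(-4499*185647 - 18225) = sqrt(-835225853 - 18225) = sqrt(-835244078) = I*sqrt(835244078)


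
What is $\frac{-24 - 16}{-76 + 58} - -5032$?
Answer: $\frac{45308}{9} \approx 5034.2$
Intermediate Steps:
$\frac{-24 - 16}{-76 + 58} - -5032 = - \frac{40}{-18} + 5032 = \left(-40\right) \left(- \frac{1}{18}\right) + 5032 = \frac{20}{9} + 5032 = \frac{45308}{9}$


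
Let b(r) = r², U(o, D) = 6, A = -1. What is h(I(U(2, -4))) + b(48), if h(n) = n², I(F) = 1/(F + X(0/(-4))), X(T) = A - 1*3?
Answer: 9217/4 ≈ 2304.3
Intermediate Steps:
X(T) = -4 (X(T) = -1 - 1*3 = -1 - 3 = -4)
I(F) = 1/(-4 + F) (I(F) = 1/(F - 4) = 1/(-4 + F))
h(I(U(2, -4))) + b(48) = (1/(-4 + 6))² + 48² = (1/2)² + 2304 = (½)² + 2304 = ¼ + 2304 = 9217/4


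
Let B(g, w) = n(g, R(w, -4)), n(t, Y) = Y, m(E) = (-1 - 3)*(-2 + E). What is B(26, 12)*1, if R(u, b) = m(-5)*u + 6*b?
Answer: 312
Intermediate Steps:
m(E) = 8 - 4*E (m(E) = -4*(-2 + E) = 8 - 4*E)
R(u, b) = 6*b + 28*u (R(u, b) = (8 - 4*(-5))*u + 6*b = (8 + 20)*u + 6*b = 28*u + 6*b = 6*b + 28*u)
B(g, w) = -24 + 28*w (B(g, w) = 6*(-4) + 28*w = -24 + 28*w)
B(26, 12)*1 = (-24 + 28*12)*1 = (-24 + 336)*1 = 312*1 = 312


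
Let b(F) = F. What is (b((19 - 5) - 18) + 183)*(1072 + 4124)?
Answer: 930084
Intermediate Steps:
(b((19 - 5) - 18) + 183)*(1072 + 4124) = (((19 - 5) - 18) + 183)*(1072 + 4124) = ((14 - 18) + 183)*5196 = (-4 + 183)*5196 = 179*5196 = 930084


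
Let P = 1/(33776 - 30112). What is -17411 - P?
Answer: -63793905/3664 ≈ -17411.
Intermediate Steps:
P = 1/3664 ≈ 0.00027293
-17411 - P = -17411 - 1*1/3664 = -17411 - 1/3664 = -63793905/3664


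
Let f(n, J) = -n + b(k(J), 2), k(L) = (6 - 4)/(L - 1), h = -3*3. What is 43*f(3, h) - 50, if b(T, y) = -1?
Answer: -222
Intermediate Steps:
h = -9
k(L) = 2/(-1 + L)
f(n, J) = -1 - n (f(n, J) = -n - 1 = -1 - n)
43*f(3, h) - 50 = 43*(-1 - 1*3) - 50 = 43*(-1 - 3) - 50 = 43*(-4) - 50 = -172 - 50 = -222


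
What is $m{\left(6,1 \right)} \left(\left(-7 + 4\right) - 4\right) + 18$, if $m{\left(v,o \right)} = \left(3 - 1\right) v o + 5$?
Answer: $-101$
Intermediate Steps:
$m{\left(v,o \right)} = 5 + 2 o v$ ($m{\left(v,o \right)} = 2 v o + 5 = 2 o v + 5 = 5 + 2 o v$)
$m{\left(6,1 \right)} \left(\left(-7 + 4\right) - 4\right) + 18 = \left(5 + 2 \cdot 1 \cdot 6\right) \left(\left(-7 + 4\right) - 4\right) + 18 = \left(5 + 12\right) \left(-3 - 4\right) + 18 = 17 \left(-7\right) + 18 = -119 + 18 = -101$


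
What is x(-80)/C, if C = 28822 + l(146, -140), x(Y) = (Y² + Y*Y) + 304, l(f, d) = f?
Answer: 546/1207 ≈ 0.45236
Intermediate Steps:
x(Y) = 304 + 2*Y² (x(Y) = (Y² + Y²) + 304 = 2*Y² + 304 = 304 + 2*Y²)
C = 28968 (C = 28822 + 146 = 28968)
x(-80)/C = (304 + 2*(-80)²)/28968 = (304 + 2*6400)*(1/28968) = (304 + 12800)*(1/28968) = 13104*(1/28968) = 546/1207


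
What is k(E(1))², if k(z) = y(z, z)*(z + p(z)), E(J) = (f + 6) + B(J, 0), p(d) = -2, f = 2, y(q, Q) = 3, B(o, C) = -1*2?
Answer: 144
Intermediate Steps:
B(o, C) = -2
E(J) = 6 (E(J) = (2 + 6) - 2 = 8 - 2 = 6)
k(z) = -6 + 3*z (k(z) = 3*(z - 2) = 3*(-2 + z) = -6 + 3*z)
k(E(1))² = (-6 + 3*6)² = (-6 + 18)² = 12² = 144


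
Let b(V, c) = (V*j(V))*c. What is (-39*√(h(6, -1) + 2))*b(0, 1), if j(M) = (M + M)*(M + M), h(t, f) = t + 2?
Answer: 0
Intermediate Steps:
h(t, f) = 2 + t
j(M) = 4*M² (j(M) = (2*M)*(2*M) = 4*M²)
b(V, c) = 4*c*V³ (b(V, c) = (V*(4*V²))*c = (4*V³)*c = 4*c*V³)
(-39*√(h(6, -1) + 2))*b(0, 1) = (-39*√((2 + 6) + 2))*(4*1*0³) = (-39*√(8 + 2))*(4*1*0) = -39*√10*0 = 0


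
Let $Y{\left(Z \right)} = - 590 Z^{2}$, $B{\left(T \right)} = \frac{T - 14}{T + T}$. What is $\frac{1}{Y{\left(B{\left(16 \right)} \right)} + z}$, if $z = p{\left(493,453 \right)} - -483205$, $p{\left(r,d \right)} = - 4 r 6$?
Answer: $\frac{128}{60335449} \approx 2.1215 \cdot 10^{-6}$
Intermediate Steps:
$p{\left(r,d \right)} = - 24 r$
$B{\left(T \right)} = \frac{-14 + T}{2 T}$
$z = 471373$ ($z = \left(-24\right) 493 - -483205 = -11832 + 483205 = 471373$)
$\frac{1}{Y{\left(B{\left(16 \right)} \right)} + z} = \frac{1}{- 590 \left(\frac{-14 + 16}{2 \cdot 16}\right)^{2} + 471373} = \frac{1}{- 590 \left(\frac{1}{2} \cdot \frac{1}{16} \cdot 2\right)^{2} + 471373} = \frac{1}{- \frac{590}{256} + 471373} = \frac{1}{\left(-590\right) \frac{1}{256} + 471373} = \frac{1}{- \frac{295}{128} + 471373} = \frac{1}{\frac{60335449}{128}} = \frac{128}{60335449}$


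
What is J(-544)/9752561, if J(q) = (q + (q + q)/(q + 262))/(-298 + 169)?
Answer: 10880/25341333147 ≈ 4.2934e-7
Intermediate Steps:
J(q) = -q/129 - 2*q/(129*(262 + q)) (J(q) = (q + (2*q)/(262 + q))/(-129) = (q + 2*q/(262 + q))*(-1/129) = -q/129 - 2*q/(129*(262 + q)))
J(-544)/9752561 = -1*(-544)*(264 - 544)/(33798 + 129*(-544))/9752561 = -1*(-544)*(-280)/(33798 - 70176)*(1/9752561) = -1*(-544)*(-280)/(-36378)*(1/9752561) = -1*(-544)*(-1/36378)*(-280)*(1/9752561) = (76160/18189)*(1/9752561) = 10880/25341333147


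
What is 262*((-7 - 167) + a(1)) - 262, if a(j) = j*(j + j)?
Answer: -45326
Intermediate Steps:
a(j) = 2*j**2 (a(j) = j*(2*j) = 2*j**2)
262*((-7 - 167) + a(1)) - 262 = 262*((-7 - 167) + 2*1**2) - 262 = 262*(-174 + 2*1) - 262 = 262*(-174 + 2) - 262 = 262*(-172) - 262 = -45064 - 262 = -45326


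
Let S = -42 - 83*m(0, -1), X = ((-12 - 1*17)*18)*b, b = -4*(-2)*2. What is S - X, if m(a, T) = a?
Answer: 8310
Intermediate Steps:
b = 16 (b = 8*2 = 16)
X = -8352 (X = ((-12 - 1*17)*18)*16 = ((-12 - 17)*18)*16 = -29*18*16 = -522*16 = -8352)
S = -42 (S = -42 - 83*0 = -42 + 0 = -42)
S - X = -42 - 1*(-8352) = -42 + 8352 = 8310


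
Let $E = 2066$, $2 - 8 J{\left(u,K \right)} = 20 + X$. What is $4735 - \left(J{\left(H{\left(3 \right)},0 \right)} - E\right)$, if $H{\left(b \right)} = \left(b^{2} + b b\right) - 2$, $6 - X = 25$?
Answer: $\frac{54407}{8} \approx 6800.9$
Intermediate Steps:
$X = -19$ ($X = 6 - 25 = -19$)
$H{\left(b \right)} = -2 + 2 b^{2}$ ($H{\left(b \right)} = \left(b^{2} + b^{2}\right) - 2 = 2 b^{2} - 2 = -2 + 2 b^{2}$)
$J{\left(u,K \right)} = \frac{1}{8}$ ($J{\left(u,K \right)} = \frac{1}{4} - \frac{20 - 19}{8} = \frac{1}{4} - \frac{1}{8} = \frac{1}{8}$)
$4735 - \left(J{\left(H{\left(3 \right)},0 \right)} - E\right) = 4735 - \left(\frac{1}{8} - 2066\right) = 4735 - - \frac{16527}{8} = 4735 + \frac{16527}{8} = \frac{54407}{8}$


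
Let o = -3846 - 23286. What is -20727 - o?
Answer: 6405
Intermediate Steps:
o = -27132
-20727 - o = -20727 - 1*(-27132) = -20727 + 27132 = 6405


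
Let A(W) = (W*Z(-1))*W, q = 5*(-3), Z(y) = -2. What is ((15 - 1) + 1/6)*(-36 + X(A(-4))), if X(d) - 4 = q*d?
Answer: 19040/3 ≈ 6346.7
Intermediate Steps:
q = -15
A(W) = -2*W² (A(W) = (W*(-2))*W = (-2*W)*W = -2*W²)
X(d) = 4 - 15*d
((15 - 1) + 1/6)*(-36 + X(A(-4))) = ((15 - 1) + 1/6)*(-36 + (4 - (-30)*(-4)²)) = (14 + ⅙)*(-36 + (4 - (-30)*16)) = 85*(-36 + (4 - 15*(-32)))/6 = 85*(-36 + (4 + 480))/6 = 85*(-36 + 484)/6 = (85/6)*448 = 19040/3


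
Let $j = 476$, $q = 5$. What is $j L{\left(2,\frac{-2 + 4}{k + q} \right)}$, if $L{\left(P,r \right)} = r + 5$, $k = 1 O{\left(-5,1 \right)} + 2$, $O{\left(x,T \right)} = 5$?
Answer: $\frac{7378}{3} \approx 2459.3$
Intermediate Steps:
$k = 7$ ($k = 1 \cdot 5 + 2 = 5 + 2 = 7$)
$L{\left(P,r \right)} = 5 + r$
$j L{\left(2,\frac{-2 + 4}{k + q} \right)} = 476 \left(5 + \frac{-2 + 4}{7 + 5}\right) = 476 \left(5 + \frac{2}{12}\right) = 476 \left(5 + 2 \cdot \frac{1}{12}\right) = 476 \left(5 + \frac{1}{6}\right) = 476 \cdot \frac{31}{6} = \frac{7378}{3}$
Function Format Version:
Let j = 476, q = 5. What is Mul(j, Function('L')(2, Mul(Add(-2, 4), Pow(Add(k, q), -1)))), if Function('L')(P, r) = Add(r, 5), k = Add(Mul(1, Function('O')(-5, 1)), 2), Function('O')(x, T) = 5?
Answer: Rational(7378, 3) ≈ 2459.3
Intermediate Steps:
k = 7 (k = Add(Mul(1, 5), 2) = Add(5, 2) = 7)
Function('L')(P, r) = Add(5, r)
Mul(j, Function('L')(2, Mul(Add(-2, 4), Pow(Add(k, q), -1)))) = Mul(476, Add(5, Mul(Add(-2, 4), Pow(Add(7, 5), -1)))) = Mul(476, Add(5, Mul(2, Pow(12, -1)))) = Mul(476, Add(5, Mul(2, Rational(1, 12)))) = Mul(476, Add(5, Rational(1, 6))) = Mul(476, Rational(31, 6)) = Rational(7378, 3)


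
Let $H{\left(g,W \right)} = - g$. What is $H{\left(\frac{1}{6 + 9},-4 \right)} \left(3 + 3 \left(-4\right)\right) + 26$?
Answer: $\frac{133}{5} \approx 26.6$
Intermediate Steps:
$H{\left(\frac{1}{6 + 9},-4 \right)} \left(3 + 3 \left(-4\right)\right) + 26 = - \frac{1}{6 + 9} \left(3 + 3 \left(-4\right)\right) + 26 = - \frac{1}{15} \left(3 - 12\right) + 26 = \left(-1\right) \frac{1}{15} \left(-9\right) + 26 = \left(- \frac{1}{15}\right) \left(-9\right) + 26 = \frac{3}{5} + 26 = \frac{133}{5}$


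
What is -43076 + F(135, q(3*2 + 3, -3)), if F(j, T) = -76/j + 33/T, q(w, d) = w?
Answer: -5814841/135 ≈ -43073.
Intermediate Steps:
-43076 + F(135, q(3*2 + 3, -3)) = -43076 + (-76/135 + 33/(3*2 + 3)) = -43076 + (-76*1/135 + 33/(6 + 3)) = -43076 + (-76/135 + 33/9) = -43076 + (-76/135 + 33*(1/9)) = -43076 + (-76/135 + 11/3) = -43076 + 419/135 = -5814841/135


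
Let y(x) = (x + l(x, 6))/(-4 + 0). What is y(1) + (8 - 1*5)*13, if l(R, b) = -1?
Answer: 39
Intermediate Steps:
y(x) = ¼ - x/4 (y(x) = (x - 1)/(-4 + 0) = (-1 + x)/(-4) = (-1 + x)*(-¼) = ¼ - x/4)
y(1) + (8 - 1*5)*13 = (¼ - ¼*1) + (8 - 1*5)*13 = (¼ - ¼) + (8 - 5)*13 = 0 + 3*13 = 0 + 39 = 39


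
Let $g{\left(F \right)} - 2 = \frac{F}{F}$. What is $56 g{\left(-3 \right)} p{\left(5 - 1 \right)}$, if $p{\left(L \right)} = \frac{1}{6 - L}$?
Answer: $84$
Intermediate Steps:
$g{\left(F \right)} = 3$ ($g{\left(F \right)} = 2 + \frac{F}{F} = 2 + 1 = 3$)
$56 g{\left(-3 \right)} p{\left(5 - 1 \right)} = 56 \cdot 3 \left(- \frac{1}{-6 + \left(5 - 1\right)}\right) = 168 \left(- \frac{1}{-6 + \left(5 - 1\right)}\right) = 168 \left(- \frac{1}{-6 + 4}\right) = 168 \left(- \frac{1}{-2}\right) = 168 \left(\left(-1\right) \left(- \frac{1}{2}\right)\right) = 168 \cdot \frac{1}{2} = 84$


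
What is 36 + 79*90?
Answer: 7146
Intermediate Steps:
36 + 79*90 = 36 + 7110 = 7146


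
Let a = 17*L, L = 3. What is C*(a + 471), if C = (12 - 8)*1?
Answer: 2088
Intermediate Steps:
C = 4 (C = 4*1 = 4)
a = 51 (a = 17*3 = 51)
C*(a + 471) = 4*(51 + 471) = 4*522 = 2088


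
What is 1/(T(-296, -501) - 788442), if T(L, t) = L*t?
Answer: -1/640146 ≈ -1.5621e-6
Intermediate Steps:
1/(T(-296, -501) - 788442) = 1/(-296*(-501) - 788442) = 1/(148296 - 788442) = 1/(-640146) = -1/640146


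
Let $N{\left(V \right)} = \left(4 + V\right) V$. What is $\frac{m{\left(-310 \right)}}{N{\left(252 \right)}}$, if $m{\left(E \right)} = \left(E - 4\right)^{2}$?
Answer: $\frac{24649}{16128} \approx 1.5283$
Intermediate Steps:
$m{\left(E \right)} = \left(-4 + E\right)^{2}$
$N{\left(V \right)} = V \left(4 + V\right)$
$\frac{m{\left(-310 \right)}}{N{\left(252 \right)}} = \frac{\left(-4 - 310\right)^{2}}{252 \left(4 + 252\right)} = \frac{\left(-314\right)^{2}}{252 \cdot 256} = \frac{98596}{64512} = 98596 \cdot \frac{1}{64512} = \frac{24649}{16128}$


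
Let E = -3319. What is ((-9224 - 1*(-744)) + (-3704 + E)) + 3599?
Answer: -11904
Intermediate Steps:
((-9224 - 1*(-744)) + (-3704 + E)) + 3599 = ((-9224 - 1*(-744)) + (-3704 - 3319)) + 3599 = ((-9224 + 744) - 7023) + 3599 = (-8480 - 7023) + 3599 = -15503 + 3599 = -11904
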